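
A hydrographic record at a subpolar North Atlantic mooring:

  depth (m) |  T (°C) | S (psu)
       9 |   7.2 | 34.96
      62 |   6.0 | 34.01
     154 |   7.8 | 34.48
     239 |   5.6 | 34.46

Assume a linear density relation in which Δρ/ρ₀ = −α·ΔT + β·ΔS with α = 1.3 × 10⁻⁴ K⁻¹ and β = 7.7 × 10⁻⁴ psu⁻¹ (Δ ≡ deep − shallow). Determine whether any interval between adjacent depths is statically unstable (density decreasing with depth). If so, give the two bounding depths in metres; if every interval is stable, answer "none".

9–62 m

Evaluate Δρ/ρ₀ = −αΔT + βΔS across each adjacent pair:
  9–62 m: −αΔT+βΔS = −(1.3 × 10⁻⁴)(-1.2)+(7.7 × 10⁻⁴)(-0.95) = -5.8 × 10⁻⁴ → UNSTABLE
  62–154 m: −αΔT+βΔS = −(1.3 × 10⁻⁴)(+1.8)+(7.7 × 10⁻⁴)(+0.47) = 1.3 × 10⁻⁴ → stable
  154–239 m: −αΔT+βΔS = −(1.3 × 10⁻⁴)(-2.2)+(7.7 × 10⁻⁴)(-0.02) = 2.7 × 10⁻⁴ → stable
The 9–62 m interval has Δρ < 0: lighter water underlies denser water.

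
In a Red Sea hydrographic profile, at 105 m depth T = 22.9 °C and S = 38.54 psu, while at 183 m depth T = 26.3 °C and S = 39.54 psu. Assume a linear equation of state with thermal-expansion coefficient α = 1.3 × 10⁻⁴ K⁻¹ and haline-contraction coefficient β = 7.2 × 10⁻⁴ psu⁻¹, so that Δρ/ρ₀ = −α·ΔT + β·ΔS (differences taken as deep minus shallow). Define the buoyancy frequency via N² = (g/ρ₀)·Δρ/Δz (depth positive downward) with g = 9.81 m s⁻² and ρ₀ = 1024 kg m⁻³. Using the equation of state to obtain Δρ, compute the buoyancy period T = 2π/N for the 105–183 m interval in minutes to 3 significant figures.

ΔT = +3.4 K, ΔS = +1.00 psu (deep − shallow).
Δρ/ρ₀ = −αΔT + βΔS = -4.42 × 10⁻⁴ + 7.20 × 10⁻⁴ = 2.78 × 10⁻⁴, so Δρ ≈ 0.2847 kg m⁻³.
N² = (g/ρ₀)·Δρ/Δz = g·(Δρ/ρ₀)/Δz = 9.81 × 2.78 × 10⁻⁴ / 78 = 3.4964 × 10⁻⁵ s⁻².
N = √(3.4964 × 10⁻⁵) = 5.9130 × 10⁻³ rad s⁻¹ → T = 2π/N = 1.0626 × 10³ s = 17.710 min ≈ 17.7 min.

17.7 min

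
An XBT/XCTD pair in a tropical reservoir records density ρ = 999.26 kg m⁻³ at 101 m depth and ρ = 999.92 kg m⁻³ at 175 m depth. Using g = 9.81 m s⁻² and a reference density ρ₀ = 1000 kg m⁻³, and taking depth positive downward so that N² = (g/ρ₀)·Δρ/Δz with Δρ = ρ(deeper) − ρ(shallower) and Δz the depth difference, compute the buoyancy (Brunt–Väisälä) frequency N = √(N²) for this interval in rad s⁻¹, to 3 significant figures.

Δρ = 999.92 − 999.26 = 0.66 kg m⁻³ over Δz = 175 − 101 = 74 m.
N² = (9.81/1000) × (0.66/74) = 8.7495 × 10⁻⁵ s⁻².
N = √(8.7495 × 10⁻⁵) = 9.3539 × 10⁻³ rad s⁻¹ ≈ 9.35 × 10⁻³ rad s⁻¹.

9.35 × 10⁻³ rad s⁻¹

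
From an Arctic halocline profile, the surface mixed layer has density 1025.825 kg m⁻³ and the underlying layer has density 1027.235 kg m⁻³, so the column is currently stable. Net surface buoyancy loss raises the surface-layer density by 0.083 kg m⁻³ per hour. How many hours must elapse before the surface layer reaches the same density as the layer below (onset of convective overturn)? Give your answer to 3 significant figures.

17.0 hours

Density deficit of the surface layer: 1027.235 − 1025.825 = 1.41 kg m⁻³.
Required change = 1.41 / 0.083 = 17.0 hours.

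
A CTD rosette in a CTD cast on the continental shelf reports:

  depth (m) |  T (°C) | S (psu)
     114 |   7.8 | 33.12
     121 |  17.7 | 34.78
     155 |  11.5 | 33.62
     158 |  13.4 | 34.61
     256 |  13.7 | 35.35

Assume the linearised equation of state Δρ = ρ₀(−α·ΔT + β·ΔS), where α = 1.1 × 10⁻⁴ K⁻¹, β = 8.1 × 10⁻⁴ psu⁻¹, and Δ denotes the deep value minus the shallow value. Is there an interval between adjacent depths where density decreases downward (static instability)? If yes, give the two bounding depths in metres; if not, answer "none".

121–155 m

Evaluate Δρ/ρ₀ = −αΔT + βΔS across each adjacent pair:
  114–121 m: −αΔT+βΔS = −(1.1 × 10⁻⁴)(+9.9)+(8.1 × 10⁻⁴)(+1.66) = 2.6 × 10⁻⁴ → stable
  121–155 m: −αΔT+βΔS = −(1.1 × 10⁻⁴)(-6.2)+(8.1 × 10⁻⁴)(-1.16) = -2.6 × 10⁻⁴ → UNSTABLE
  155–158 m: −αΔT+βΔS = −(1.1 × 10⁻⁴)(+1.9)+(8.1 × 10⁻⁴)(+0.99) = 5.9 × 10⁻⁴ → stable
  158–256 m: −αΔT+βΔS = −(1.1 × 10⁻⁴)(+0.3)+(8.1 × 10⁻⁴)(+0.74) = 5.7 × 10⁻⁴ → stable
The 121–155 m interval has Δρ < 0: lighter water underlies denser water.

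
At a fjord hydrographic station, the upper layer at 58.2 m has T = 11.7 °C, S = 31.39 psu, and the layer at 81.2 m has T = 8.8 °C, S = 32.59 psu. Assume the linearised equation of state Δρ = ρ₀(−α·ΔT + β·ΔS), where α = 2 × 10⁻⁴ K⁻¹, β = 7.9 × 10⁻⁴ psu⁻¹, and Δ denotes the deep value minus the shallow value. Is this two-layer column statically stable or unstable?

ΔT = 8.8 − 11.7 = -2.9 K and ΔS = 32.59 − 31.39 = +1.20 psu (deep − shallow).
−αΔT = 5.80 × 10⁻⁴; βΔS = 9.48 × 10⁻⁴; sum Δρ/ρ₀ = 1.528 × 10⁻³.
Δρ/ρ₀ > 0, so Δρ > 0: deeper water is denser → statically stable.

stable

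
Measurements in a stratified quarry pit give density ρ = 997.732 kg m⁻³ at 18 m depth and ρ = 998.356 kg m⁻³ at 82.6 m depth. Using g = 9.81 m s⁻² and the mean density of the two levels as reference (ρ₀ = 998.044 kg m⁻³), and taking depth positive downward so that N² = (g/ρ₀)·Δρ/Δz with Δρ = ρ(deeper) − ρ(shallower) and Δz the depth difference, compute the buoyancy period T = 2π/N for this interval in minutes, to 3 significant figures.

10.7 min

Δρ = 998.356 − 997.732 = 0.624 kg m⁻³ over Δz = 82.6 − 18 = 64.6 m.
N² = (9.81/998.044) × (0.624/64.6) = 9.4945 × 10⁻⁵ s⁻².
N = √(9.4945 × 10⁻⁵) = 9.7440 × 10⁻³ rad s⁻¹, so T = 2π/N = 644.83 s = 10.747 min ≈ 10.7 min.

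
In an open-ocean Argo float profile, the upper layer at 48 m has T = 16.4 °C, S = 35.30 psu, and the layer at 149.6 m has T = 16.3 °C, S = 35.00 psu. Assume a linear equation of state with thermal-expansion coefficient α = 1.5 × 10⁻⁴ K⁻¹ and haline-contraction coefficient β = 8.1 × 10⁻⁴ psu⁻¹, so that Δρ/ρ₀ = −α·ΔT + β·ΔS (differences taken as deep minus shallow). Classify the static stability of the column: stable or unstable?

unstable

ΔT = 16.3 − 16.4 = -0.1 K and ΔS = 35.00 − 35.30 = -0.30 psu (deep − shallow).
−αΔT = 1.50 × 10⁻⁵; βΔS = -2.43 × 10⁻⁴; sum Δρ/ρ₀ = -2.28 × 10⁻⁴.
Δρ/ρ₀ < 0, so Δρ < 0: deeper water is lighter → statically unstable; the column would overturn.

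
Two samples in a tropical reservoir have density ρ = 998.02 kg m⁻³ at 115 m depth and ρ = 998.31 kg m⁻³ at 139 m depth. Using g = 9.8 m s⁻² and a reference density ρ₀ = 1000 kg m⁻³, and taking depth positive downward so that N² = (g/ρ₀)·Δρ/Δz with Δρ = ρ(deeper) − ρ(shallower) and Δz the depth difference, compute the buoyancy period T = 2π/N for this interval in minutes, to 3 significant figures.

9.62 min

Δρ = 998.31 − 998.02 = 0.29 kg m⁻³ over Δz = 139 − 115 = 24 m.
N² = (9.8/1000) × (0.29/24) = 1.1842 × 10⁻⁴ s⁻².
N = √(1.1842 × 10⁻⁴) = 0.010882 rad s⁻¹, so T = 2π/N = 577.39 s = 9.6232 min ≈ 9.62 min.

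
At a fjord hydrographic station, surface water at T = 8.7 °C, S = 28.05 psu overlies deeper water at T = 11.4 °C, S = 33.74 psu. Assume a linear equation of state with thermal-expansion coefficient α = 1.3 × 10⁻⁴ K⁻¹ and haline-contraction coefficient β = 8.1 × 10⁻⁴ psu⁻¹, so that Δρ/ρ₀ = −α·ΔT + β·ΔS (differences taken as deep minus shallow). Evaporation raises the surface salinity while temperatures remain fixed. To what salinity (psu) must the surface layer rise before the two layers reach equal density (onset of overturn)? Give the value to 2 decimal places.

Neutral buoyancy requires −α(T_deep − T_surf) + β(S_deep − S_surf′) = 0.
S_surf′ = S_deep − (α/β)·ΔT = 33.74 − (1.3 × 10⁻⁴/8.1 × 10⁻⁴)·(+2.7) = 33.3067 psu.
Increase required: 33.3067 − 28.05 = 5.2567 psu.

33.31 psu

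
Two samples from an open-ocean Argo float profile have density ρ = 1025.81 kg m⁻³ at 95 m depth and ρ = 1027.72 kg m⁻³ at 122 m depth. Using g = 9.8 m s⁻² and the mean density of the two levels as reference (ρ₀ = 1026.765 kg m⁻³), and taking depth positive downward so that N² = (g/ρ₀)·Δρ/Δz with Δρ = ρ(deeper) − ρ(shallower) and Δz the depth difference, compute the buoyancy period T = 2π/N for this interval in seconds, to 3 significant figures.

242 s

Δρ = 1027.72 − 1025.81 = 1.91 kg m⁻³ over Δz = 122 − 95 = 27 m.
N² = (9.8/1026.765) × (1.91/27) = 6.7519 × 10⁻⁴ s⁻².
N = √(6.7519 × 10⁻⁴) = 0.025984 rad s⁻¹, so T = 2π/N = 241.81 s ≈ 242 s.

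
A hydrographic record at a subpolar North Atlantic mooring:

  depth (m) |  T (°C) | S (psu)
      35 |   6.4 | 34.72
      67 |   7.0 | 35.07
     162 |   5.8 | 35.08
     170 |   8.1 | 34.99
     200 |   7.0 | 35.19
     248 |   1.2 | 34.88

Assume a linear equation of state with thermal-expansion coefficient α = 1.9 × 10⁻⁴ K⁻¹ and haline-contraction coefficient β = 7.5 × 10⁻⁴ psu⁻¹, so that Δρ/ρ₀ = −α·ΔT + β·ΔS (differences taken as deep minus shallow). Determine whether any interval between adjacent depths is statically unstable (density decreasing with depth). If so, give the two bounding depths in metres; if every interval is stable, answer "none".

162–170 m

Evaluate Δρ/ρ₀ = −αΔT + βΔS across each adjacent pair:
  35–67 m: −αΔT+βΔS = −(1.9 × 10⁻⁴)(+0.6)+(7.5 × 10⁻⁴)(+0.35) = 1.5 × 10⁻⁴ → stable
  67–162 m: −αΔT+βΔS = −(1.9 × 10⁻⁴)(-1.2)+(7.5 × 10⁻⁴)(+0.01) = 2.4 × 10⁻⁴ → stable
  162–170 m: −αΔT+βΔS = −(1.9 × 10⁻⁴)(+2.3)+(7.5 × 10⁻⁴)(-0.09) = -5.0 × 10⁻⁴ → UNSTABLE
  170–200 m: −αΔT+βΔS = −(1.9 × 10⁻⁴)(-1.1)+(7.5 × 10⁻⁴)(+0.20) = 3.6 × 10⁻⁴ → stable
  200–248 m: −αΔT+βΔS = −(1.9 × 10⁻⁴)(-5.8)+(7.5 × 10⁻⁴)(-0.31) = 8.7 × 10⁻⁴ → stable
The 162–170 m interval has Δρ < 0: lighter water underlies denser water.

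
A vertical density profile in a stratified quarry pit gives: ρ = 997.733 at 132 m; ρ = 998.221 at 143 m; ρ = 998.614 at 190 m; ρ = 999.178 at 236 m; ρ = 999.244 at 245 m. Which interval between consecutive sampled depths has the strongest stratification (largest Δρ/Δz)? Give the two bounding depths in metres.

Compute the density gradient over each adjacent pair:
  132–143 m: Δρ/Δz = 0.488/11 = 0.044 kg m⁻⁴
  143–190 m: Δρ/Δz = 0.393/47 = 8.4 × 10⁻³ kg m⁻⁴
  190–236 m: Δρ/Δz = 0.564/46 = 0.012 kg m⁻⁴
  236–245 m: Δρ/Δz = 0.066/9 = 7.3 × 10⁻³ kg m⁻⁴
The largest gradient is in the 132–143 m interval — the pycnocline.

132–143 m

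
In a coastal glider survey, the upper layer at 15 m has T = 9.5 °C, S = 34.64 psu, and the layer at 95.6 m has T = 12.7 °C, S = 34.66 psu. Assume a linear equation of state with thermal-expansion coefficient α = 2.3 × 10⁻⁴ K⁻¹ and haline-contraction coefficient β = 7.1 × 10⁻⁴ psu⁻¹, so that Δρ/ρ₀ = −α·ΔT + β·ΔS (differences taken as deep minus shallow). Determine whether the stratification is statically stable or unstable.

unstable

ΔT = 12.7 − 9.5 = +3.2 K and ΔS = 34.66 − 34.64 = +0.02 psu (deep − shallow).
−αΔT = -7.36 × 10⁻⁴; βΔS = 1.42 × 10⁻⁵; sum Δρ/ρ₀ = -7.218 × 10⁻⁴.
Δρ/ρ₀ < 0, so Δρ < 0: deeper water is lighter → statically unstable; the column would overturn.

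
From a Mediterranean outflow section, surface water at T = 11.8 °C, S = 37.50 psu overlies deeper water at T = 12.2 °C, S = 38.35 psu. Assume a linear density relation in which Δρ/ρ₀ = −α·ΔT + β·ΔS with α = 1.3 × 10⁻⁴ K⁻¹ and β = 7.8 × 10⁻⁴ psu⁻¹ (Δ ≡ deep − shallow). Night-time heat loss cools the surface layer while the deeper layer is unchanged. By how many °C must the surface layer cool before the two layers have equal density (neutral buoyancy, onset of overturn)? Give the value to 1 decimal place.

4.7 °C

Neutral buoyancy requires Δρ = 0, i.e. −α(T_deep − T_surf′) + β(S_deep − S_surf) = 0.
T_surf′ = T_deep − (β/α)·ΔS = 12.2 − (7.8 × 10⁻⁴/1.3 × 10⁻⁴)·(+0.85) = 7.100 °C.
Cooling required: 11.8 − (7.100) = 4.700 °C.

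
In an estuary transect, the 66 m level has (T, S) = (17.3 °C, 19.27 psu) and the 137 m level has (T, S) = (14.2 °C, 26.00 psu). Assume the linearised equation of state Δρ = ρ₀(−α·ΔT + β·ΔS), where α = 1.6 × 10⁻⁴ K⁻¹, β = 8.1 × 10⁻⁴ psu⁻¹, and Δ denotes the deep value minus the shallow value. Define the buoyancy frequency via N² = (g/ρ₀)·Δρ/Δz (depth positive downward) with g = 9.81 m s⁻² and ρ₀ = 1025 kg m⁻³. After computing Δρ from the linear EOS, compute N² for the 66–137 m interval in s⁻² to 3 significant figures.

8.22 × 10⁻⁴ s⁻²

ΔT = -3.1 K, ΔS = +6.73 psu (deep − shallow).
Δρ/ρ₀ = −αΔT + βΔS = 4.96 × 10⁻⁴ + 5.4513 × 10⁻³ = 5.9473 × 10⁻³, so Δρ ≈ 6.096 kg m⁻³.
N² = (g/ρ₀)·Δρ/Δz = g·(Δρ/ρ₀)/Δz = 9.81 × 5.9473 × 10⁻³ / 71 = 8.2173 × 10⁻⁴ s⁻² ≈ 8.22 × 10⁻⁴ s⁻².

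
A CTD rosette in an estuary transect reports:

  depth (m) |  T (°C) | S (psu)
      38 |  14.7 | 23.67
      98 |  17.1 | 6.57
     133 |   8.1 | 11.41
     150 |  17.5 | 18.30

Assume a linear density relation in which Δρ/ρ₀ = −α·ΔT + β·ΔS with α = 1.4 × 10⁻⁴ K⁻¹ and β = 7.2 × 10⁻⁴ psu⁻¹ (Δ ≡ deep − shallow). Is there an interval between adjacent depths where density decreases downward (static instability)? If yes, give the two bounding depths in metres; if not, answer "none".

Evaluate Δρ/ρ₀ = −αΔT + βΔS across each adjacent pair:
  38–98 m: −αΔT+βΔS = −(1.4 × 10⁻⁴)(+2.4)+(7.2 × 10⁻⁴)(-17.10) = -0.013 → UNSTABLE
  98–133 m: −αΔT+βΔS = −(1.4 × 10⁻⁴)(-9.0)+(7.2 × 10⁻⁴)(+4.84) = 4.7 × 10⁻³ → stable
  133–150 m: −αΔT+βΔS = −(1.4 × 10⁻⁴)(+9.4)+(7.2 × 10⁻⁴)(+6.89) = 3.6 × 10⁻³ → stable
The 38–98 m interval has Δρ < 0: lighter water underlies denser water.

38–98 m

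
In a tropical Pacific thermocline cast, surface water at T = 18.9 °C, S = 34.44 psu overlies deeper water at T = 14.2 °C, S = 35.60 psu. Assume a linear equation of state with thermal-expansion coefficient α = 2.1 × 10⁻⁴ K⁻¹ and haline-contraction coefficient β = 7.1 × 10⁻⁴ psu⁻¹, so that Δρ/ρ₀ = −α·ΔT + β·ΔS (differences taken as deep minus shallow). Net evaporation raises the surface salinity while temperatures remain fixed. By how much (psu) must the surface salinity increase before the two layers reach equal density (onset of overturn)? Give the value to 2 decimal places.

Neutral buoyancy requires −α(T_deep − T_surf) + β(S_deep − S_surf′) = 0.
S_surf′ = S_deep − (α/β)·ΔT = 35.60 − (2.1 × 10⁻⁴/7.1 × 10⁻⁴)·(-4.7) = 36.9901 psu.
Increase required: 36.9901 − 34.44 = 2.5501 psu.

2.55 psu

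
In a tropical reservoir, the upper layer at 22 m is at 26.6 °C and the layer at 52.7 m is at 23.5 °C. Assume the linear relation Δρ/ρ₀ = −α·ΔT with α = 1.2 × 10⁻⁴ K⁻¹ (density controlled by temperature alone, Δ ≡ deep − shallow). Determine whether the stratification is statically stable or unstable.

ΔT = 23.5 − 26.6 = -3.1 K, so Δρ/ρ₀ = −αΔT = 3.72 × 10⁻⁴.
Δρ/ρ₀ > 0, so Δρ > 0: deeper water is denser → statically stable.

stable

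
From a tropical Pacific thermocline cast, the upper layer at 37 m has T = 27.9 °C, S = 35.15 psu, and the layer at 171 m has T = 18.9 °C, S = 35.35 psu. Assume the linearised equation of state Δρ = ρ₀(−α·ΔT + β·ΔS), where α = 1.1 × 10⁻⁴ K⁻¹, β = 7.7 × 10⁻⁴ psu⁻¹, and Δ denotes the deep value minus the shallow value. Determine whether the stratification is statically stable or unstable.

stable

ΔT = 18.9 − 27.9 = -9.0 K and ΔS = 35.35 − 35.15 = +0.20 psu (deep − shallow).
−αΔT = 9.90 × 10⁻⁴; βΔS = 1.54 × 10⁻⁴; sum Δρ/ρ₀ = 1.144 × 10⁻³.
Δρ/ρ₀ > 0, so Δρ > 0: deeper water is denser → statically stable.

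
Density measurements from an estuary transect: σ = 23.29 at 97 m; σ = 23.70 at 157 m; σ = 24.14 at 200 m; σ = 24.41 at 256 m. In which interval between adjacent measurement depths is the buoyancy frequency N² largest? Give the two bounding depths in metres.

157–200 m

Compute the density gradient over each adjacent pair:
  97–157 m: Δρ/Δz = 0.41/60 = 6.8 × 10⁻³ kg m⁻⁴
  157–200 m: Δρ/Δz = 0.44/43 = 0.010 kg m⁻⁴
  200–256 m: Δρ/Δz = 0.27/56 = 4.8 × 10⁻³ kg m⁻⁴
The largest gradient is in the 157–200 m interval — the pycnocline.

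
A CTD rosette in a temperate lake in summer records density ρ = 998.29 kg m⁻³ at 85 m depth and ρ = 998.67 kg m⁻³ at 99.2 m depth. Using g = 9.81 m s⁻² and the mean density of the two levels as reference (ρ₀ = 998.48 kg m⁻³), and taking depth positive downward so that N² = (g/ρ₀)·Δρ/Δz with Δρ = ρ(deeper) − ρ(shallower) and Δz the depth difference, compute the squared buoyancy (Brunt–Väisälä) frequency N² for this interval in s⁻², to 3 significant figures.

2.63 × 10⁻⁴ s⁻²

Δρ = 998.67 − 998.29 = 0.38 kg m⁻³ over Δz = 99.2 − 85 = 14.2 m.
N² = (9.81/998.48) × (0.38/14.2) = 2.6292 × 10⁻⁴ s⁻² ≈ 2.63 × 10⁻⁴ s⁻².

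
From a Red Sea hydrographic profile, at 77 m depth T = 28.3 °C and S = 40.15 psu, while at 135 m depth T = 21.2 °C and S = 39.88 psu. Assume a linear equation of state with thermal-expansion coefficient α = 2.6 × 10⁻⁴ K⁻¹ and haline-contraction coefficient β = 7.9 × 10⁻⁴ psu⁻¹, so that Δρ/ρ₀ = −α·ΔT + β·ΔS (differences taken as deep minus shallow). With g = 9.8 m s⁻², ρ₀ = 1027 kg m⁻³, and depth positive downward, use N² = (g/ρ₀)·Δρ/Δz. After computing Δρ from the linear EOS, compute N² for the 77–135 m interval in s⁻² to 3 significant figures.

ΔT = -7.1 K, ΔS = -0.27 psu (deep − shallow).
Δρ/ρ₀ = −αΔT + βΔS = 1.846 × 10⁻³ − 2.133 × 10⁻⁴ = 1.6327 × 10⁻³, so Δρ ≈ 1.677 kg m⁻³.
N² = (g/ρ₀)·Δρ/Δz = g·(Δρ/ρ₀)/Δz = 9.8 × 1.6327 × 10⁻³ / 58 = 2.7587 × 10⁻⁴ s⁻² ≈ 2.76 × 10⁻⁴ s⁻².

2.76 × 10⁻⁴ s⁻²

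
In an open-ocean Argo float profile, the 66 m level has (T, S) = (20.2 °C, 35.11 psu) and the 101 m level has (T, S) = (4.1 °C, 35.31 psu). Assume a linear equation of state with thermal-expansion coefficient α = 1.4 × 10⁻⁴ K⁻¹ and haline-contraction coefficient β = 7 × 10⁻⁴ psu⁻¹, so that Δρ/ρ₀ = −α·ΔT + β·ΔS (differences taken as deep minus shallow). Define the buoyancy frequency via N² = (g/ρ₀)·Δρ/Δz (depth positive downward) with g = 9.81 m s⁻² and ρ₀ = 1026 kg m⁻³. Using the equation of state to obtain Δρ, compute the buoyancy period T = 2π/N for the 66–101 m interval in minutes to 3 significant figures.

ΔT = -16.1 K, ΔS = +0.20 psu (deep − shallow).
Δρ/ρ₀ = −αΔT + βΔS = 2.254 × 10⁻³ + 1.40 × 10⁻⁴ = 2.394 × 10⁻³, so Δρ ≈ 2.456 kg m⁻³.
N² = (g/ρ₀)·Δρ/Δz = g·(Δρ/ρ₀)/Δz = 9.81 × 2.394 × 10⁻³ / 35 = 6.7100 × 10⁻⁴ s⁻².
N = √(6.7100 × 10⁻⁴) = 0.025904 rad s⁻¹ → T = 2π/N = 242.56 s = 4.0427 min ≈ 4.04 min.

4.04 min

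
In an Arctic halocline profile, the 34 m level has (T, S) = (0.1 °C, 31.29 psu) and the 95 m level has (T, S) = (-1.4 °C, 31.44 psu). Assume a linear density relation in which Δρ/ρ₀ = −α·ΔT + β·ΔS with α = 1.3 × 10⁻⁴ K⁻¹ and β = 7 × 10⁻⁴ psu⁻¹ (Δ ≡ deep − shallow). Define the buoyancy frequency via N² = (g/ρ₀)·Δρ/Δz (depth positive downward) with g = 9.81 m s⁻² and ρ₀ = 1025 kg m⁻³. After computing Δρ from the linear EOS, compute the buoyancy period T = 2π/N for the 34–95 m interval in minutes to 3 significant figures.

ΔT = -1.5 K, ΔS = +0.15 psu (deep − shallow).
Δρ/ρ₀ = −αΔT + βΔS = 1.95 × 10⁻⁴ + 1.05 × 10⁻⁴ = 3.00 × 10⁻⁴, so Δρ ≈ 0.3075 kg m⁻³.
N² = (g/ρ₀)·Δρ/Δz = g·(Δρ/ρ₀)/Δz = 9.81 × 3.00 × 10⁻⁴ / 61 = 4.8246 × 10⁻⁵ s⁻².
N = √(4.8246 × 10⁻⁵) = 6.9459 × 10⁻³ rad s⁻¹ → T = 2π/N = 904.59 s = 15.077 min ≈ 15.1 min.

15.1 min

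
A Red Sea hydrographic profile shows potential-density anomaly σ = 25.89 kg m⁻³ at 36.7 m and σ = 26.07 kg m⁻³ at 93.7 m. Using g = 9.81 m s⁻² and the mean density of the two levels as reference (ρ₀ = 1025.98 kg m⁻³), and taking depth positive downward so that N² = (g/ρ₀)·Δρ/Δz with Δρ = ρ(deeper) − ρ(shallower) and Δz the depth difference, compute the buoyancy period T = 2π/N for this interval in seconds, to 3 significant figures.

1.14 × 10³ s

Δρ = 1026.07 − 1025.89 = 0.18 kg m⁻³ over Δz = 93.7 − 36.7 = 57 m.
N² = (9.81/1025.98) × (0.18/57) = 3.0194 × 10⁻⁵ s⁻².
N = √(3.0194 × 10⁻⁵) = 5.4949 × 10⁻³ rad s⁻¹, so T = 2π/N = 1.1435 × 10³ s ≈ 1.14 × 10³ s.
N² > 0, so the interval is statically stable.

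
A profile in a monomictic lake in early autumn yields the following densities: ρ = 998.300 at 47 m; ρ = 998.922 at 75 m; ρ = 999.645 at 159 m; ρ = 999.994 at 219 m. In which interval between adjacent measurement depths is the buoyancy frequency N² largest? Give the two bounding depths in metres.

47–75 m

Compute the density gradient over each adjacent pair:
  47–75 m: Δρ/Δz = 0.622/28 = 0.022 kg m⁻⁴
  75–159 m: Δρ/Δz = 0.723/84 = 8.6 × 10⁻³ kg m⁻⁴
  159–219 m: Δρ/Δz = 0.349/60 = 5.8 × 10⁻³ kg m⁻⁴
The largest gradient is in the 47–75 m interval — the pycnocline.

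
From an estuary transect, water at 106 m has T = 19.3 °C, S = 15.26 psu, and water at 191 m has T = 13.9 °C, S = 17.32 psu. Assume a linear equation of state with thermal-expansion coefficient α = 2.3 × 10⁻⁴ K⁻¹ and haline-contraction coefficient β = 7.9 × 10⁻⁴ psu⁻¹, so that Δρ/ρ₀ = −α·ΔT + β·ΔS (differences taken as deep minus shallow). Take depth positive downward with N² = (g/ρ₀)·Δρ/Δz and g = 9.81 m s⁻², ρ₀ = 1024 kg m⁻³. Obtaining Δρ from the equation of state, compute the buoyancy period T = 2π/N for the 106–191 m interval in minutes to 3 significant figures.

ΔT = -5.4 K, ΔS = +2.06 psu (deep − shallow).
Δρ/ρ₀ = −αΔT + βΔS = 1.242 × 10⁻³ + 1.6274 × 10⁻³ = 2.8694 × 10⁻³, so Δρ ≈ 2.938 kg m⁻³.
N² = (g/ρ₀)·Δρ/Δz = g·(Δρ/ρ₀)/Δz = 9.81 × 2.8694 × 10⁻³ / 85 = 3.3116 × 10⁻⁴ s⁻².
N = √(3.3116 × 10⁻⁴) = 0.018198 rad s⁻¹ → T = 2π/N = 345.27 s = 5.7545 min ≈ 5.75 min.

5.75 min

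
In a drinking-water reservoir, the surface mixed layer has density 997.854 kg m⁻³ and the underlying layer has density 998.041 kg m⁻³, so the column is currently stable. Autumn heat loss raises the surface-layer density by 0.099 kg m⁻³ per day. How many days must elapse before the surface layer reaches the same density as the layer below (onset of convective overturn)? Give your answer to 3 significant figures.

1.89 days

Density deficit of the surface layer: 998.041 − 997.854 = 0.187 kg m⁻³.
Required change = 0.187 / 0.099 = 1.89 days.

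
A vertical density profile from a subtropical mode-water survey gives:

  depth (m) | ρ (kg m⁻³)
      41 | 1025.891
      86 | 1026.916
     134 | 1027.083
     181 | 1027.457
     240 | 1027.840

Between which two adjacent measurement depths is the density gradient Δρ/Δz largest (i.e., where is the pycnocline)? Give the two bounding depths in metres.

41–86 m

Compute the density gradient over each adjacent pair:
  41–86 m: Δρ/Δz = 1.025/45 = 0.023 kg m⁻⁴
  86–134 m: Δρ/Δz = 0.167/48 = 3.5 × 10⁻³ kg m⁻⁴
  134–181 m: Δρ/Δz = 0.374/47 = 8.0 × 10⁻³ kg m⁻⁴
  181–240 m: Δρ/Δz = 0.383/59 = 6.5 × 10⁻³ kg m⁻⁴
The largest gradient is in the 41–86 m interval — the pycnocline.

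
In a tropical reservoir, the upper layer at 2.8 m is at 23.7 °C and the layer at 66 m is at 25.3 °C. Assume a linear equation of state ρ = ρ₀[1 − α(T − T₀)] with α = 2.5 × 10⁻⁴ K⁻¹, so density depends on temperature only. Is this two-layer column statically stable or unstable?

ΔT = 25.3 − 23.7 = +1.6 K, so Δρ/ρ₀ = −αΔT = -4.00 × 10⁻⁴.
Δρ/ρ₀ < 0, so Δρ < 0: deeper water is lighter → statically unstable; the column would overturn.

unstable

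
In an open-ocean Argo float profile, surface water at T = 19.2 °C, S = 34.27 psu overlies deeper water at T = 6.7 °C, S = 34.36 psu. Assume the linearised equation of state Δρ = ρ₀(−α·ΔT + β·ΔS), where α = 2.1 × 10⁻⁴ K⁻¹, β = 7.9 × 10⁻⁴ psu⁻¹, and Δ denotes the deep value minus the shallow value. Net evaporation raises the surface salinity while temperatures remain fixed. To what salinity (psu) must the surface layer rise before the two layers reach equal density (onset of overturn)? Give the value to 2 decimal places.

37.68 psu

Neutral buoyancy requires −α(T_deep − T_surf) + β(S_deep − S_surf′) = 0.
S_surf′ = S_deep − (α/β)·ΔT = 34.36 − (2.1 × 10⁻⁴/7.9 × 10⁻⁴)·(-12.5) = 37.6828 psu.
Increase required: 37.6828 − 34.27 = 3.4128 psu.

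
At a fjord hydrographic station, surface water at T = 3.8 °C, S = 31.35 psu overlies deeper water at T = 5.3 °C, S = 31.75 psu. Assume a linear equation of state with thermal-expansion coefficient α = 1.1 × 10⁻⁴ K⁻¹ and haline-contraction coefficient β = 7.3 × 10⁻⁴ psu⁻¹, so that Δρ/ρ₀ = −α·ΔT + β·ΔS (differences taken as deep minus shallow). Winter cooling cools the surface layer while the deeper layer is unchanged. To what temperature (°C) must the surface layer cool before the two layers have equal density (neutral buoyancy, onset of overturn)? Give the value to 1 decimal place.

2.6 °C

Neutral buoyancy requires Δρ = 0, i.e. −α(T_deep − T_surf′) + β(S_deep − S_surf) = 0.
T_surf′ = T_deep − (β/α)·ΔS = 5.3 − (7.3 × 10⁻⁴/1.1 × 10⁻⁴)·(+0.40) = 2.645 °C.
Cooling required: 3.8 − (2.645) = 1.155 °C.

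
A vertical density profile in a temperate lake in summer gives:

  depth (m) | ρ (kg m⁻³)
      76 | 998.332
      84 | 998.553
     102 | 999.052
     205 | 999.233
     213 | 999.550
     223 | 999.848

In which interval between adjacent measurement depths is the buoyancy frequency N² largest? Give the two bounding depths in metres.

205–213 m

Compute the density gradient over each adjacent pair:
  76–84 m: Δρ/Δz = 0.221/8 = 0.028 kg m⁻⁴
  84–102 m: Δρ/Δz = 0.499/18 = 0.028 kg m⁻⁴
  102–205 m: Δρ/Δz = 0.181/103 = 1.8 × 10⁻³ kg m⁻⁴
  205–213 m: Δρ/Δz = 0.317/8 = 0.040 kg m⁻⁴
  213–223 m: Δρ/Δz = 0.298/10 = 0.030 kg m⁻⁴
The largest gradient is in the 205–213 m interval — the pycnocline.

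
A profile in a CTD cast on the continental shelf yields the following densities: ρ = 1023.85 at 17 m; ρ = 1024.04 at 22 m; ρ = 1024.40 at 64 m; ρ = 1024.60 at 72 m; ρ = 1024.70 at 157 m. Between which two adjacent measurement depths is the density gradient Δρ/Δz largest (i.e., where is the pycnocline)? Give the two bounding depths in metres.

17–22 m

Compute the density gradient over each adjacent pair:
  17–22 m: Δρ/Δz = 0.19/5 = 0.038 kg m⁻⁴
  22–64 m: Δρ/Δz = 0.36/42 = 8.6 × 10⁻³ kg m⁻⁴
  64–72 m: Δρ/Δz = 0.20/8 = 0.025 kg m⁻⁴
  72–157 m: Δρ/Δz = 0.10/85 = 1.2 × 10⁻³ kg m⁻⁴
The largest gradient is in the 17–22 m interval — the pycnocline.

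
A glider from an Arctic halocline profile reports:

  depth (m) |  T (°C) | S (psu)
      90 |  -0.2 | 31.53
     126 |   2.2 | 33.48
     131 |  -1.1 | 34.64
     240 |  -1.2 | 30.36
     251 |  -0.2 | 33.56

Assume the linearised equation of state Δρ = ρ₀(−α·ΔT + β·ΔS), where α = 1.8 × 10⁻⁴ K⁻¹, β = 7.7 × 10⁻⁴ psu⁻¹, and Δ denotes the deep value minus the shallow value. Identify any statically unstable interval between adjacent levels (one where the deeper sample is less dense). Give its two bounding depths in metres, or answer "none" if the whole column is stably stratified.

Evaluate Δρ/ρ₀ = −αΔT + βΔS across each adjacent pair:
  90–126 m: −αΔT+βΔS = −(1.8 × 10⁻⁴)(+2.4)+(7.7 × 10⁻⁴)(+1.95) = 1.1 × 10⁻³ → stable
  126–131 m: −αΔT+βΔS = −(1.8 × 10⁻⁴)(-3.3)+(7.7 × 10⁻⁴)(+1.16) = 1.5 × 10⁻³ → stable
  131–240 m: −αΔT+βΔS = −(1.8 × 10⁻⁴)(-0.1)+(7.7 × 10⁻⁴)(-4.28) = -3.3 × 10⁻³ → UNSTABLE
  240–251 m: −αΔT+βΔS = −(1.8 × 10⁻⁴)(+1.0)+(7.7 × 10⁻⁴)(+3.20) = 2.3 × 10⁻³ → stable
The 131–240 m interval has Δρ < 0: lighter water underlies denser water.

131–240 m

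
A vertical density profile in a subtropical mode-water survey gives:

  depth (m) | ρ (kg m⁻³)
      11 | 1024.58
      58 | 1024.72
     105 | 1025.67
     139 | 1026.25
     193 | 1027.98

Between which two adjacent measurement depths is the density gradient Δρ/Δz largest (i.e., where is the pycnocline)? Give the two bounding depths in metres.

139–193 m

Compute the density gradient over each adjacent pair:
  11–58 m: Δρ/Δz = 0.14/47 = 3.0 × 10⁻³ kg m⁻⁴
  58–105 m: Δρ/Δz = 0.95/47 = 0.020 kg m⁻⁴
  105–139 m: Δρ/Δz = 0.58/34 = 0.017 kg m⁻⁴
  139–193 m: Δρ/Δz = 1.73/54 = 0.032 kg m⁻⁴
The largest gradient is in the 139–193 m interval — the pycnocline.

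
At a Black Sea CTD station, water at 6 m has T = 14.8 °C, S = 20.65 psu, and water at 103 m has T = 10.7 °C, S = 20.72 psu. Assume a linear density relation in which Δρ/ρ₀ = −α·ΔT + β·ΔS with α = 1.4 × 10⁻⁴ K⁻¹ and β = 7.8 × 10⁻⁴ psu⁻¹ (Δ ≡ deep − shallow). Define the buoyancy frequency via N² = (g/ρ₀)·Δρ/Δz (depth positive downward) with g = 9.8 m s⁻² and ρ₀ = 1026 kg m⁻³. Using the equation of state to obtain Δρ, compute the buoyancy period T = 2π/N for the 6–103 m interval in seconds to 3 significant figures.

788 s

ΔT = -4.1 K, ΔS = +0.07 psu (deep − shallow).
Δρ/ρ₀ = −αΔT + βΔS = 5.74 × 10⁻⁴ + 5.46 × 10⁻⁵ = 6.286 × 10⁻⁴, so Δρ ≈ 0.6449 kg m⁻³.
N² = (g/ρ₀)·Δρ/Δz = g·(Δρ/ρ₀)/Δz = 9.8 × 6.286 × 10⁻⁴ / 97 = 6.3508 × 10⁻⁵ s⁻².
N = √(6.3508 × 10⁻⁵) = 7.9692 × 10⁻³ rad s⁻¹ → T = 2π/N = 788.43 s ≈ 788 s.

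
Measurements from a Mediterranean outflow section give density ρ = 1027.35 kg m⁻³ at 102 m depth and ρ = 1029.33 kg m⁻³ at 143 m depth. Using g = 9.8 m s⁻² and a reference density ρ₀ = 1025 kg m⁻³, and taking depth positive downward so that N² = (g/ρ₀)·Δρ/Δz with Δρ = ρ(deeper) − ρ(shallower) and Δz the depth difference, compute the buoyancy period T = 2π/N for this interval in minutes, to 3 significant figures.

Δρ = 1029.33 − 1027.35 = 1.98 kg m⁻³ over Δz = 143 − 102 = 41 m.
N² = (9.8/1025) × (1.98/41) = 4.6173 × 10⁻⁴ s⁻².
N = √(4.6173 × 10⁻⁴) = 0.021488 rad s⁻¹, so T = 2π/N = 292.40 s = 4.8733 min ≈ 4.87 min.
Since Δρ > 0 the layer is stably stratified.

4.87 min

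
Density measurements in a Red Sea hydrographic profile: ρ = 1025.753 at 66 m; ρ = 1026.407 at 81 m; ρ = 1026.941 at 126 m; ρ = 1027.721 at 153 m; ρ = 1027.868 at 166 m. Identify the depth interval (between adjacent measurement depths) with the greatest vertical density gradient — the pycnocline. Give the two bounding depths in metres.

66–81 m

Compute the density gradient over each adjacent pair:
  66–81 m: Δρ/Δz = 0.654/15 = 0.044 kg m⁻⁴
  81–126 m: Δρ/Δz = 0.534/45 = 0.012 kg m⁻⁴
  126–153 m: Δρ/Δz = 0.780/27 = 0.029 kg m⁻⁴
  153–166 m: Δρ/Δz = 0.147/13 = 0.011 kg m⁻⁴
The largest gradient is in the 66–81 m interval — the pycnocline.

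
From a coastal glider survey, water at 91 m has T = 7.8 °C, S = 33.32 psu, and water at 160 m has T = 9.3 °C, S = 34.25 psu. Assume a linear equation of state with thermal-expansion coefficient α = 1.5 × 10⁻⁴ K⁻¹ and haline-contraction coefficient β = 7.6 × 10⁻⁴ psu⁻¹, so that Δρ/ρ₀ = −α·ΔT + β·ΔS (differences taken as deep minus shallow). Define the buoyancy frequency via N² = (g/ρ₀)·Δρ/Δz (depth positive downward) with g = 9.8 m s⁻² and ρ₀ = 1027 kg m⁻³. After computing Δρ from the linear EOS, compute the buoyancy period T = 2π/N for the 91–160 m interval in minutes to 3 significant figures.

12.7 min

ΔT = +1.5 K, ΔS = +0.93 psu (deep − shallow).
Δρ/ρ₀ = −αΔT + βΔS = -2.25 × 10⁻⁴ + 7.068 × 10⁻⁴ = 4.818 × 10⁻⁴, so Δρ ≈ 0.4948 kg m⁻³.
N² = (g/ρ₀)·Δρ/Δz = g·(Δρ/ρ₀)/Δz = 9.8 × 4.818 × 10⁻⁴ / 69 = 6.8430 × 10⁻⁵ s⁻².
N = √(6.8430 × 10⁻⁵) = 8.2722 × 10⁻³ rad s⁻¹ → T = 2π/N = 759.55 s = 12.659 min ≈ 12.7 min.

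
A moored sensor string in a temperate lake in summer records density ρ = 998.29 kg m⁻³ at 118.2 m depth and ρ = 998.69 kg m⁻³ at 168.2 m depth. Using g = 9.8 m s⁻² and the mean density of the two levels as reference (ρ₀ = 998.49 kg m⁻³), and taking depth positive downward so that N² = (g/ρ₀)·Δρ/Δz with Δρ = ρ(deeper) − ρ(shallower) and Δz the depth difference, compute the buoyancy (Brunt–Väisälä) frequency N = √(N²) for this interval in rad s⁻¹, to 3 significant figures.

8.86 × 10⁻³ rad s⁻¹

Δρ = 998.69 − 998.29 = 0.40 kg m⁻³ over Δz = 168.2 − 118.2 = 50 m.
N² = (9.8/998.49) × (0.40/50) = 7.8519 × 10⁻⁵ s⁻².
N = √(7.8519 × 10⁻⁵) = 8.8611 × 10⁻³ rad s⁻¹ ≈ 8.86 × 10⁻³ rad s⁻¹.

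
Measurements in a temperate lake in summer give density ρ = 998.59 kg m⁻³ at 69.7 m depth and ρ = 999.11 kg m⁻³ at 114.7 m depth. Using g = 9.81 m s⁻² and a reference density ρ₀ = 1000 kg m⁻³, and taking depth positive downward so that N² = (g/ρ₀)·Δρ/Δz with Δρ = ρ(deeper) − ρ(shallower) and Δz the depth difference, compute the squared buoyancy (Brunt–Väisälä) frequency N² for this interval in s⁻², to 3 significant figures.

Δρ = 999.11 − 998.59 = 0.52 kg m⁻³ over Δz = 114.7 − 69.7 = 45 m.
N² = (9.81/1000) × (0.52/45) = 1.1336 × 10⁻⁴ s⁻² ≈ 1.13 × 10⁻⁴ s⁻².

1.13 × 10⁻⁴ s⁻²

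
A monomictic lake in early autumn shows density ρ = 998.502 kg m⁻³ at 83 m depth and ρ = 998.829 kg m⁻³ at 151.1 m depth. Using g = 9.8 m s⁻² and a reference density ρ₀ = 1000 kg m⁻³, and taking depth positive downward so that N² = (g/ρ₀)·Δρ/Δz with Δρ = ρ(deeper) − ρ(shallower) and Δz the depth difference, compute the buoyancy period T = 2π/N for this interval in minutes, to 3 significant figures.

Δρ = 998.829 − 998.502 = 0.327 kg m⁻³ over Δz = 151.1 − 83 = 68.1 m.
N² = (9.8/1000) × (0.327/68.1) = 4.7057 × 10⁻⁵ s⁻².
N = √(4.7057 × 10⁻⁵) = 6.8598 × 10⁻³ rad s⁻¹, so T = 2π/N = 915.94 s = 15.266 min ≈ 15.3 min.

15.3 min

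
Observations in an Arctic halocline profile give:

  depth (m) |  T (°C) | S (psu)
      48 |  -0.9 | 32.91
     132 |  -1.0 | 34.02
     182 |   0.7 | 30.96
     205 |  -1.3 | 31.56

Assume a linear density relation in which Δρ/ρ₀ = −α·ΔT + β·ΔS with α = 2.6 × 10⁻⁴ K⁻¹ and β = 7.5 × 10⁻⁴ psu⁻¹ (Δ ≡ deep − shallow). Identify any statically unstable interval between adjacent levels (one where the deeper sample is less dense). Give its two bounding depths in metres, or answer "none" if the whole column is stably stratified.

Evaluate Δρ/ρ₀ = −αΔT + βΔS across each adjacent pair:
  48–132 m: −αΔT+βΔS = −(2.6 × 10⁻⁴)(-0.1)+(7.5 × 10⁻⁴)(+1.11) = 8.6 × 10⁻⁴ → stable
  132–182 m: −αΔT+βΔS = −(2.6 × 10⁻⁴)(+1.7)+(7.5 × 10⁻⁴)(-3.06) = -2.7 × 10⁻³ → UNSTABLE
  182–205 m: −αΔT+βΔS = −(2.6 × 10⁻⁴)(-2.0)+(7.5 × 10⁻⁴)(+0.60) = 9.7 × 10⁻⁴ → stable
The 132–182 m interval has Δρ < 0: lighter water underlies denser water.

132–182 m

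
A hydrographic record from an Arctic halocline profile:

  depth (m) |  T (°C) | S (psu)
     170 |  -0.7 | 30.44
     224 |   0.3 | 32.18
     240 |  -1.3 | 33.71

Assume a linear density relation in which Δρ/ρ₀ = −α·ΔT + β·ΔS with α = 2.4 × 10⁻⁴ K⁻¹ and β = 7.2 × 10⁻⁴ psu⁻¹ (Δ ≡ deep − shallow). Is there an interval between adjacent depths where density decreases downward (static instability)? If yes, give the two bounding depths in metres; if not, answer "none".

none

Evaluate Δρ/ρ₀ = −αΔT + βΔS across each adjacent pair:
  170–224 m: −αΔT+βΔS = −(2.4 × 10⁻⁴)(+1.0)+(7.2 × 10⁻⁴)(+1.74) = 1.0 × 10⁻³ → stable
  224–240 m: −αΔT+βΔS = −(2.4 × 10⁻⁴)(-1.6)+(7.2 × 10⁻⁴)(+1.53) = 1.5 × 10⁻³ → stable
Every interval has Δρ > 0: the column is stably stratified throughout.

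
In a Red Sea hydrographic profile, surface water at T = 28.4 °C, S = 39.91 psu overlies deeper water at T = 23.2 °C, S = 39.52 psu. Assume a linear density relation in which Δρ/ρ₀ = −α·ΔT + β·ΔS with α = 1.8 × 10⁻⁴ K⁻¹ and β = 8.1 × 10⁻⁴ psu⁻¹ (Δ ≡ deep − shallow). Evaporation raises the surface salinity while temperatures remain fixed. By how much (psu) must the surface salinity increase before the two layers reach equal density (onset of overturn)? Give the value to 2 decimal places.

0.77 psu

Neutral buoyancy requires −α(T_deep − T_surf) + β(S_deep − S_surf′) = 0.
S_surf′ = S_deep − (α/β)·ΔT = 39.52 − (1.8 × 10⁻⁴/8.1 × 10⁻⁴)·(-5.2) = 40.6756 psu.
Increase required: 40.6756 − 39.91 = 0.7656 psu.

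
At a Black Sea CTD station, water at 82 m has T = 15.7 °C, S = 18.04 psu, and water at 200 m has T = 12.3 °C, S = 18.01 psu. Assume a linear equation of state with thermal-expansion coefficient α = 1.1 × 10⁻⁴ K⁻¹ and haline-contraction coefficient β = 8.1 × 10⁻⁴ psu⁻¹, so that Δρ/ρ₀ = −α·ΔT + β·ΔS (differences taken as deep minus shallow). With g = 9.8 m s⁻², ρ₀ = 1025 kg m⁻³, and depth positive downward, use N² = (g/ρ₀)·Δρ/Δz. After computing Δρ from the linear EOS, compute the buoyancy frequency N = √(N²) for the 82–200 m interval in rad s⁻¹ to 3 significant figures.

ΔT = -3.4 K, ΔS = -0.03 psu (deep − shallow).
Δρ/ρ₀ = −αΔT + βΔS = 3.74 × 10⁻⁴ − 2.43 × 10⁻⁵ = 3.497 × 10⁻⁴, so Δρ ≈ 0.3584 kg m⁻³.
N² = (g/ρ₀)·Δρ/Δz = g·(Δρ/ρ₀)/Δz = 9.8 × 3.497 × 10⁻⁴ / 118 = 2.9043 × 10⁻⁵ s⁻².
N = √(2.9043 × 10⁻⁵) = 5.3892 × 10⁻³ rad s⁻¹ ≈ 5.39 × 10⁻³ rad s⁻¹.

5.39 × 10⁻³ rad s⁻¹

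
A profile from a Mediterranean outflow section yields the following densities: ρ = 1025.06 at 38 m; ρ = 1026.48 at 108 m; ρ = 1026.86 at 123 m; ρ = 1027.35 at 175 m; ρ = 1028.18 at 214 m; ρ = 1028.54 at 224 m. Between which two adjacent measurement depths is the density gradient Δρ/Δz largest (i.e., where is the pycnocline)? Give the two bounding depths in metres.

214–224 m

Compute the density gradient over each adjacent pair:
  38–108 m: Δρ/Δz = 1.42/70 = 0.020 kg m⁻⁴
  108–123 m: Δρ/Δz = 0.38/15 = 0.025 kg m⁻⁴
  123–175 m: Δρ/Δz = 0.49/52 = 9.4 × 10⁻³ kg m⁻⁴
  175–214 m: Δρ/Δz = 0.83/39 = 0.021 kg m⁻⁴
  214–224 m: Δρ/Δz = 0.36/10 = 0.036 kg m⁻⁴
The largest gradient is in the 214–224 m interval — the pycnocline.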